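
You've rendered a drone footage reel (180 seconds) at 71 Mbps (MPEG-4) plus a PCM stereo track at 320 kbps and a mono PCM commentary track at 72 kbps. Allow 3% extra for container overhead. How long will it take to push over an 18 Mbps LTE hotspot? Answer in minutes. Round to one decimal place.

Audio total: 320 + 72 = 392 kbps = 0.392 Mbps.
Total bitrate: 71.392 Mbps.
File: 71.392 Mbps × 180 s = 12850.6 Mb.
With 3% container overhead: ×1.03. → 13236.1 Mb.
At 18 Mbps: 13236.1 / 18 = 735.3 s ≈ 12.3 minutes.

12.3 minutes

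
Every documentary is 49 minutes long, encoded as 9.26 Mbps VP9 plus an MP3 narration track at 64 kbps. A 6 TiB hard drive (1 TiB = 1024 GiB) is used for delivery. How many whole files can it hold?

49 min = 2940 s
Audio: 64 kbps = 0.064 Mbps.
Total bitrate: 9.324 Mbps.
Per item: 9.324 Mbps × 2940 s = 27,413 Mb = 3,427 MB.
Capacity: 6 TiB = 52,776,558 Mb; 1925.27 items → 1925 complete.

1925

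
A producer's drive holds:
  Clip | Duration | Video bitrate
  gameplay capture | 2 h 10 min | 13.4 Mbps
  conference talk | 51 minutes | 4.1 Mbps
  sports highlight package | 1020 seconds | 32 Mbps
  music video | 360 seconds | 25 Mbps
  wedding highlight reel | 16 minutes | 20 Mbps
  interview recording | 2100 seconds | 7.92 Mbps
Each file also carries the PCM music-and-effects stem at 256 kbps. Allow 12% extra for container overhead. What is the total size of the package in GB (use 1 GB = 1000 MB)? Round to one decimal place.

27.8 GB

Audio: 256 kbps = 0.256 Mbps.
gameplay capture: 13.656 Mbps × 7800 s × 1.12 = 119298.8 Mb
conference talk: 4.356 Mbps × 3060 s × 1.12 = 14928.9 Mb
sports highlight package: 32.256 Mbps × 1020 s × 1.12 = 36849.3 Mb
music video: 25.256 Mbps × 360 s × 1.12 = 10183.2 Mb
wedding highlight reel: 20.256 Mbps × 960 s × 1.12 = 21779.3 Mb
interview recording: 8.176 Mbps × 2100 s × 1.12 = 19230.0 Mb
Total: 222269.4 Mb = 27783.7 MB.
= 27.78 GB.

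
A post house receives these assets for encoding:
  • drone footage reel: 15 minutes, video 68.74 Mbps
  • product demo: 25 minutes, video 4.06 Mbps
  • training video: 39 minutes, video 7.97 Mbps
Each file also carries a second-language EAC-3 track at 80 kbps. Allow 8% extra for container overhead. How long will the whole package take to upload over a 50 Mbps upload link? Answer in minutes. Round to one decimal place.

Audio: 80 kbps = 0.080 Mbps.
drone footage reel: 68.820 Mbps × 900 s × 1.08 = 66893.0 Mb
product demo: 4.140 Mbps × 1500 s × 1.08 = 6706.8 Mb
training video: 8.050 Mbps × 2340 s × 1.08 = 20344.0 Mb
Total: 93943.8 Mb = 11743.0 MB.
At 50 Mbps: 93943.8 / 50 = 1879 s ≈ 31.3 minutes.

31.3 minutes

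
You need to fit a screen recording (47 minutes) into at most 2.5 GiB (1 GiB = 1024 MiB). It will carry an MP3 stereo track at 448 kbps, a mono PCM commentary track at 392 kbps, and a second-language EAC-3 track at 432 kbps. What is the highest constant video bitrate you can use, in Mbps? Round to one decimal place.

Budget: 2.5 GiB = 21474.8 Mb.
47 min = 2820 s
Total bitrate budget: 21474.8 Mb / 2820 s = 7.615 Mbps.
Audio total: 448 + 392 + 432 = 1272 kbps = 1.272 Mbps.
Video: 7.615 − 1.272 = 6.343 Mbps.

6.3 Mbps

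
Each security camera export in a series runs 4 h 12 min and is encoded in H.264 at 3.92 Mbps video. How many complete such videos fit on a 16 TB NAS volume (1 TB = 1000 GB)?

2159

4 h 12 min = 252 min = 15120 s
Per item: 3.920 Mbps × 15120 s = 59,270 Mb = 7,409 MB.
Capacity: 16 TB = 128,000,000 Mb; 2159.59 items → 2159 complete.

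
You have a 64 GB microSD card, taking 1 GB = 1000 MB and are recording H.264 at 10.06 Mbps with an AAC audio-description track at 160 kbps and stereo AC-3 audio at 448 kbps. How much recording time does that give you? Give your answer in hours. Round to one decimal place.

13.3 hours

Audio total: 160 + 448 = 608 kbps = 0.608 Mbps.
Total bitrate: 10.06 + 0.608 = 10.668 Mbps.
Capacity: 64 GB = 512,000 Mb.
Recording time: 512,000 / 10.668 = 47,994 s ≈ 13.3 hours.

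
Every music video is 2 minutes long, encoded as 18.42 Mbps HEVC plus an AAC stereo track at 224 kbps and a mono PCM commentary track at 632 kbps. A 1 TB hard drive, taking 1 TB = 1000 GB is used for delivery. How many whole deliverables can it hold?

3458

2 min = 120 s
Audio total: 224 + 632 = 856 kbps = 0.856 Mbps.
Total bitrate: 19.276 Mbps.
Per item: 19.276 Mbps × 120 s = 2,313 Mb = 289.1 MB.
Capacity: 1 TB = 8,000,000 Mb; 3458.53 items → 3458 complete.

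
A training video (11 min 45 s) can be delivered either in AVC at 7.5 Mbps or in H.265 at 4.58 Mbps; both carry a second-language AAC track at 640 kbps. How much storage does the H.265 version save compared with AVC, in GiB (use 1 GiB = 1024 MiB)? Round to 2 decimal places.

11 min 45 s = 705 s
Audio: 640 kbps = 0.640 Mbps.
AVC: 8.140 Mbps × 705 s = 5738.7 Mb = 0.668 GiB.
H.265: 5.220 Mbps × 705 s = 3680.1 Mb = 0.428 GiB.
Saving: 0.668 − 0.428 = 0.240 GiB.

0.24 GiB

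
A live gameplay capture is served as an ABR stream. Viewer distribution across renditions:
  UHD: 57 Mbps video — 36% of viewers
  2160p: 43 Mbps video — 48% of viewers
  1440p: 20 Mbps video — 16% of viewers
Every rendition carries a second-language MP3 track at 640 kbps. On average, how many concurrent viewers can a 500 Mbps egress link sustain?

Audio: 640 kbps = 0.640 Mbps.
Average per-viewer bitrate: 0.36×57.640 + 0.48×43.640 + 0.16×20.640 = 45.000 Mbps.
500 Mbps = 500.0 Mbps; 500.0 / 45.000 = 11.11 → 11.

11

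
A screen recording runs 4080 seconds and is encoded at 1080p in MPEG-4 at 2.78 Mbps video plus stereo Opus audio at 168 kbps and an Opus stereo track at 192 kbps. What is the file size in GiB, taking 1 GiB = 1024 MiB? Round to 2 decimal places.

Audio total: 168 + 192 = 360 kbps = 0.360 Mbps.
Total bitrate: 2.78 + 0.360 = 3.140 Mbps.
Stream data: 3.140 Mbps × 4080 s = 12811.2 Mb.
12,811 Mb = 1,601,400,000 bytes ÷ 1,073,741,824 = 1.491 GiB.

1.49 GiB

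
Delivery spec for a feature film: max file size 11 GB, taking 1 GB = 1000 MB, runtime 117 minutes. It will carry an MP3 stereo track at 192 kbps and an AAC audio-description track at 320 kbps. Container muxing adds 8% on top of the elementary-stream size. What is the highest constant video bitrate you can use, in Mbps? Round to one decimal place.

11.1 Mbps

Budget: 11 GB = 88000.0 Mb.
Stream payload after overhead: 88000.0 / 1.08 = 81481.5 Mb.
117 min = 7020 s
Total bitrate budget: 81481.5 Mb / 7020 s = 11.607 Mbps.
Audio total: 192 + 320 = 512 kbps = 0.512 Mbps.
Video: 11.607 − 0.512 = 11.095 Mbps.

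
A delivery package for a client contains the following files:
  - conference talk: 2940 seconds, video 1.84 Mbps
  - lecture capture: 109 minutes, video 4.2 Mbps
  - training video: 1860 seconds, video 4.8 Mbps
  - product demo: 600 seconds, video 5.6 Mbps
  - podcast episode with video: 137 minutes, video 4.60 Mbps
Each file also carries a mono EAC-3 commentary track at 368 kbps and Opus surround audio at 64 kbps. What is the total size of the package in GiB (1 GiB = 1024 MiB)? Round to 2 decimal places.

10.67 GiB

Audio total: 368 + 64 = 432 kbps = 0.432 Mbps.
conference talk: 2.272 Mbps × 2940 s = 6679.7 Mb
lecture capture: 4.632 Mbps × 6540 s = 30293.3 Mb
training video: 5.232 Mbps × 1860 s = 9731.5 Mb
product demo: 6.032 Mbps × 600 s = 3619.2 Mb
podcast episode with video: 5.032 Mbps × 8220 s = 41363.0 Mb
Total: 91686.7 Mb = 11460.8 MB.
= 10.67 GiB.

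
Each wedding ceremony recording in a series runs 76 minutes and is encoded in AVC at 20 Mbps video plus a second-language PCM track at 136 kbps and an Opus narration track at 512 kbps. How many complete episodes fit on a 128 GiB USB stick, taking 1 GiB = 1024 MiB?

76 min = 4560 s
Audio total: 136 + 512 = 648 kbps = 0.648 Mbps.
Total bitrate: 20.648 Mbps.
Per item: 20.648 Mbps × 4560 s = 94,155 Mb = 11,769 MB.
Capacity: 128 GiB = 1,099,512 Mb; 11.68 items → 11 complete.

11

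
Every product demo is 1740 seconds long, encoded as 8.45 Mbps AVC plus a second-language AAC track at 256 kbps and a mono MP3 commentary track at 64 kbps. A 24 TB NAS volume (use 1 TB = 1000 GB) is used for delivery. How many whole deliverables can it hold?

12582

Audio total: 256 + 64 = 320 kbps = 0.320 Mbps.
Total bitrate: 8.770 Mbps.
Per item: 8.770 Mbps × 1740 s = 15,260 Mb = 1,907 MB.
Capacity: 24 TB = 192,000,000 Mb; 12582.08 items → 12582 complete.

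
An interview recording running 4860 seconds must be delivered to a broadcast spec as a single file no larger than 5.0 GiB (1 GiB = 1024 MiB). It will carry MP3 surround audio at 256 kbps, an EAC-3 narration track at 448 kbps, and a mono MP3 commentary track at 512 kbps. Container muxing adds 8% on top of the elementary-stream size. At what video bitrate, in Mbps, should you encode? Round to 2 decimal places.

Budget: 5.0 GiB = 42949.7 Mb.
Stream payload after overhead: 42949.7 / 1.08 = 39768.2 Mb.
Total bitrate budget: 39768.2 Mb / 4860 s = 8.183 Mbps.
Audio total: 256 + 448 + 512 = 1216 kbps = 1.216 Mbps.
Video: 8.183 − 1.216 = 6.967 Mbps.

6.97 Mbps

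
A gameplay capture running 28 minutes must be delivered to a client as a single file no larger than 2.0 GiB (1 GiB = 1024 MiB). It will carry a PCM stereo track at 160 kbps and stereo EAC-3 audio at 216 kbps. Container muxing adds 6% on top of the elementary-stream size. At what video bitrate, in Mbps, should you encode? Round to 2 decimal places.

Budget: 2.0 GiB = 17179.9 Mb.
Stream payload after overhead: 17179.9 / 1.06 = 16207.4 Mb.
28 min = 1680 s
Total bitrate budget: 16207.4 Mb / 1680 s = 9.647 Mbps.
Audio total: 160 + 216 = 376 kbps = 0.376 Mbps.
Video: 9.647 − 0.376 = 9.271 Mbps.

9.27 Mbps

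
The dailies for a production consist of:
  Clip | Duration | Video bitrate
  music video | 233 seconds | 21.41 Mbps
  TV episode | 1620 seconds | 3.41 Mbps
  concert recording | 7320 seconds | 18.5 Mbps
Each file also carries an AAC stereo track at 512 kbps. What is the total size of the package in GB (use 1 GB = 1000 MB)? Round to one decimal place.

18.8 GB

Audio: 512 kbps = 0.512 Mbps.
music video: 21.922 Mbps × 233 s = 5107.8 Mb
TV episode: 3.922 Mbps × 1620 s = 6353.6 Mb
concert recording: 19.012 Mbps × 7320 s = 139167.8 Mb
Total: 150629.3 Mb = 18828.7 MB.
= 18.83 GB.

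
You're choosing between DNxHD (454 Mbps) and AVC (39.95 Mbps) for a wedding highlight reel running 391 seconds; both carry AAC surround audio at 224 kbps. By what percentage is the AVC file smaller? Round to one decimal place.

91.2%

Audio: 224 kbps = 0.224 Mbps.
DNxHD: 454.224 Mbps × 391 s = 177601.6 Mb = 20.676 GiB.
AVC: 40.174 Mbps × 391 s = 15708.0 Mb = 1.829 GiB.
Reduction: (1 − 1.829/20.676) × 100 = 91.16%.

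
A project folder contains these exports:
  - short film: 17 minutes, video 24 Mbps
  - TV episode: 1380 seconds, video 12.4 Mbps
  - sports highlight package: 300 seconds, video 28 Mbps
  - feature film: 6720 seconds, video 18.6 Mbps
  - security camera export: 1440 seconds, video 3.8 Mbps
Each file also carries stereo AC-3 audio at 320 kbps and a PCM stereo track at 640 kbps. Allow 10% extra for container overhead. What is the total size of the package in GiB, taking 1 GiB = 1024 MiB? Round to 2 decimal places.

24.44 GiB

Audio total: 320 + 640 = 960 kbps = 0.960 Mbps.
short film: 24.960 Mbps × 1020 s × 1.10 = 28005.1 Mb
TV episode: 13.360 Mbps × 1380 s × 1.10 = 20280.5 Mb
sports highlight package: 28.960 Mbps × 300 s × 1.10 = 9556.8 Mb
feature film: 19.560 Mbps × 6720 s × 1.10 = 144587.5 Mb
security camera export: 4.760 Mbps × 1440 s × 1.10 = 7539.8 Mb
Total: 209969.8 Mb = 26246.2 MB.
= 24.44 GiB.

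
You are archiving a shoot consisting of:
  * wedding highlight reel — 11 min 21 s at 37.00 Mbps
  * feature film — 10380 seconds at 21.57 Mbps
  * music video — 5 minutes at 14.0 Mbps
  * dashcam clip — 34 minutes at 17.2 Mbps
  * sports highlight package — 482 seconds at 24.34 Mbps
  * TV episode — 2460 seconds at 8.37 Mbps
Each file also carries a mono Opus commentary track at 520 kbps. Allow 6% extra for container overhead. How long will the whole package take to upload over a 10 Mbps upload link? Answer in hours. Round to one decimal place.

9.7 hours

Audio: 520 kbps = 0.520 Mbps.
wedding highlight reel: 37.520 Mbps × 681 s × 1.06 = 27084.2 Mb
feature film: 22.090 Mbps × 10380 s × 1.06 = 243051.9 Mb
music video: 14.520 Mbps × 300 s × 1.06 = 4617.4 Mb
dashcam clip: 17.720 Mbps × 2040 s × 1.06 = 38317.7 Mb
sports highlight package: 24.860 Mbps × 482 s × 1.06 = 12701.5 Mb
TV episode: 8.890 Mbps × 2460 s × 1.06 = 23181.6 Mb
Total: 348954.2 Mb = 43619.3 MB.
At 10 Mbps: 348954.2 / 10 = 34895 s ≈ 9.69 hours.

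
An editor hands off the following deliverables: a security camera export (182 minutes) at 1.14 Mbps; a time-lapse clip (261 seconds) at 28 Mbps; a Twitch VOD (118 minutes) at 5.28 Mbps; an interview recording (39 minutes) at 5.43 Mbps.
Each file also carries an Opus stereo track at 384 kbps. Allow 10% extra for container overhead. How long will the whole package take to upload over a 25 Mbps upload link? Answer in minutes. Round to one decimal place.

Audio: 384 kbps = 0.384 Mbps.
security camera export: 1.524 Mbps × 10920 s × 1.10 = 18306.3 Mb
time-lapse clip: 28.384 Mbps × 261 s × 1.10 = 8149.0 Mb
Twitch VOD: 5.664 Mbps × 7080 s × 1.10 = 44111.2 Mb
interview recording: 5.814 Mbps × 2340 s × 1.10 = 14965.2 Mb
Total: 85531.8 Mb = 10691.5 MB.
At 25 Mbps: 85531.8 / 25 = 3421 s ≈ 57 minutes.

57.0 minutes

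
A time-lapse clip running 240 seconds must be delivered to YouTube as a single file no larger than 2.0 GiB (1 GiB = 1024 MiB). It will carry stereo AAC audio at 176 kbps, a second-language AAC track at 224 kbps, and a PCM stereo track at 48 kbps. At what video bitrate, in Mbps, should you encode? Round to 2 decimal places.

71.13 Mbps

Budget: 2.0 GiB = 17179.9 Mb.
Total bitrate budget: 17179.9 Mb / 240 s = 71.583 Mbps.
Audio total: 176 + 224 + 48 = 448 kbps = 0.448 Mbps.
Video: 71.583 − 0.448 = 71.135 Mbps.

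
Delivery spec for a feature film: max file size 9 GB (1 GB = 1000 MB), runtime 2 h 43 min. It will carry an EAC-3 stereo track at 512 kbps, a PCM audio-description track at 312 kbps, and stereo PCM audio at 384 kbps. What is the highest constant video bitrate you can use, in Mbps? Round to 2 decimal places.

Budget: 9 GB = 72000.0 Mb.
2 h 43 min = 163 min = 9780 s
Total bitrate budget: 72000.0 Mb / 9780 s = 7.362 Mbps.
Audio total: 512 + 312 + 384 = 1208 kbps = 1.208 Mbps.
Video: 7.362 − 1.208 = 6.154 Mbps.

6.15 Mbps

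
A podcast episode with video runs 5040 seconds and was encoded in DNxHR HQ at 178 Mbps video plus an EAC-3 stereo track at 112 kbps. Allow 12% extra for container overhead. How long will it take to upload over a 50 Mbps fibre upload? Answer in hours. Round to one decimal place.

5.6 hours

Audio: 112 kbps = 0.112 Mbps.
Total bitrate: 178.112 Mbps.
File: 178.112 Mbps × 5040 s = 897684.5 Mb.
With 12% container overhead: ×1.12. → 1005406.6 Mb.
At 50 Mbps: 1005406.6 / 50 = 20108.1 s ≈ 5.59 hours.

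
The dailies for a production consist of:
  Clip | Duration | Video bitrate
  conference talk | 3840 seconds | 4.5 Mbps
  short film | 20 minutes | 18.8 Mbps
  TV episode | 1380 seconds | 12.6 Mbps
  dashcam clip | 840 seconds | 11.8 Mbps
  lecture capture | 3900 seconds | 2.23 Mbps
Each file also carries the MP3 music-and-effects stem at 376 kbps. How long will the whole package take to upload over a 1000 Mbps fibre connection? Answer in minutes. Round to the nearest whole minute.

Audio: 376 kbps = 0.376 Mbps.
conference talk: 4.876 Mbps × 3840 s = 18723.8 Mb
short film: 19.176 Mbps × 1200 s = 23011.2 Mb
TV episode: 12.976 Mbps × 1380 s = 17906.9 Mb
dashcam clip: 12.176 Mbps × 840 s = 10227.8 Mb
lecture capture: 2.606 Mbps × 3900 s = 10163.4 Mb
Total: 80033.2 Mb = 10004.1 MB.
At 1000 Mbps: 80033.2 / 1000 = 80 s ≈ 1.33 minutes.

1 minutes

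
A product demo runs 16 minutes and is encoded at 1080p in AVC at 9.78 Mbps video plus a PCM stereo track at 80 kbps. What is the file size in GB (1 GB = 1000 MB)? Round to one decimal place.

16 min = 960 s
Audio: 80 kbps = 0.080 Mbps.
Total bitrate: 9.78 + 0.080 = 9.860 Mbps.
Stream data: 9.860 Mbps × 960 s = 9465.6 Mb.
9,466 Mb ÷ 8 = 1,183 MB → 1.183 GB.

1.2 GB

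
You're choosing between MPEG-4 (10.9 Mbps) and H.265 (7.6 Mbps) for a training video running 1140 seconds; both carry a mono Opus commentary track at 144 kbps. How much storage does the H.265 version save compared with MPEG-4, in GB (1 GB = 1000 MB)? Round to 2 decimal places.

Audio: 144 kbps = 0.144 Mbps.
MPEG-4: 11.044 Mbps × 1140 s = 12590.2 Mb = 1.574 GB.
H.265: 7.744 Mbps × 1140 s = 8828.2 Mb = 1.104 GB.
Saving: 1.574 − 1.104 = 0.470 GB.

0.47 GB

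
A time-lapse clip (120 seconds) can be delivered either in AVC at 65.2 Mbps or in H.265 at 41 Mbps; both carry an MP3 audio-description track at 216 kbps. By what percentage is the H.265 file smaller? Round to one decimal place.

37.0%

Audio: 216 kbps = 0.216 Mbps.
AVC: 65.416 Mbps × 120 s = 7849.9 Mb = 0.981 GB.
H.265: 41.216 Mbps × 120 s = 4945.9 Mb = 0.618 GB.
Reduction: (1 − 0.618/0.981) × 100 = 36.99%.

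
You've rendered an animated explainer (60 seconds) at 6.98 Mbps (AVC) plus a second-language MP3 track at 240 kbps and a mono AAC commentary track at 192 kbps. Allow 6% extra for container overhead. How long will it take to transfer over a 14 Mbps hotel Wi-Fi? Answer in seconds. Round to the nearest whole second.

Audio total: 240 + 192 = 432 kbps = 0.432 Mbps.
Total bitrate: 7.412 Mbps.
File: 7.412 Mbps × 60 s = 444.7 Mb.
With 6% container overhead: ×1.06. → 471.4 Mb.
At 14 Mbps: 471.4 / 14 = 33.7 s ≈ 33.7 seconds.

34 seconds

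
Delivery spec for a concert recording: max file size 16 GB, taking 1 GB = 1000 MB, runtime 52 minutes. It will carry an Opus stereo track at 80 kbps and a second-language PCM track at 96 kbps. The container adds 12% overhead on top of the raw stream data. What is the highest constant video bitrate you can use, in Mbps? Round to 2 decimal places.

Budget: 16 GB = 128000.0 Mb.
Stream payload after overhead: 128000.0 / 1.12 = 114285.7 Mb.
52 min = 3120 s
Total bitrate budget: 114285.7 Mb / 3120 s = 36.630 Mbps.
Audio total: 80 + 96 = 176 kbps = 0.176 Mbps.
Video: 36.630 − 0.176 = 36.454 Mbps.

36.45 Mbps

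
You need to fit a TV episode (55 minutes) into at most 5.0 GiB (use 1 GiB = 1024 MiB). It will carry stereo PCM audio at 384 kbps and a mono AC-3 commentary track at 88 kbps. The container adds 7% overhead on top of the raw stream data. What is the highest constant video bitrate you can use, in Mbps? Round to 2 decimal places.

11.69 Mbps

Budget: 5.0 GiB = 42949.7 Mb.
Stream payload after overhead: 42949.7 / 1.07 = 40139.9 Mb.
55 min = 3300 s
Total bitrate budget: 40139.9 Mb / 3300 s = 12.164 Mbps.
Audio total: 384 + 88 = 472 kbps = 0.472 Mbps.
Video: 12.164 − 0.472 = 11.692 Mbps.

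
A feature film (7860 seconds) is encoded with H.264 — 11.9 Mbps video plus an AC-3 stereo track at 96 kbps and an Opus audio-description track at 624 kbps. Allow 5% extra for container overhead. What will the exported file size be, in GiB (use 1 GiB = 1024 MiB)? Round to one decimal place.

Audio total: 96 + 624 = 720 kbps = 0.720 Mbps.
Total bitrate: 11.9 + 0.720 = 12.620 Mbps.
Stream data: 12.620 Mbps × 7860 s = 99193.2 Mb.
With 5% container overhead: ×1.05.
104,153 Mb = 13,019,107,500 bytes ÷ 1,073,741,824 = 12.12 GiB.

12.1 GiB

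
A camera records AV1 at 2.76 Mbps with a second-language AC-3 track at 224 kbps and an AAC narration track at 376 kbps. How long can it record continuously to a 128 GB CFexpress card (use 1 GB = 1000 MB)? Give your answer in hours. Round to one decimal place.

84.7 hours

Audio total: 224 + 376 = 600 kbps = 0.600 Mbps.
Total bitrate: 2.76 + 0.600 = 3.360 Mbps.
Capacity: 128 GB = 1,024,000 Mb.
Recording time: 1,024,000 / 3.360 = 304,762 s ≈ 84.7 hours.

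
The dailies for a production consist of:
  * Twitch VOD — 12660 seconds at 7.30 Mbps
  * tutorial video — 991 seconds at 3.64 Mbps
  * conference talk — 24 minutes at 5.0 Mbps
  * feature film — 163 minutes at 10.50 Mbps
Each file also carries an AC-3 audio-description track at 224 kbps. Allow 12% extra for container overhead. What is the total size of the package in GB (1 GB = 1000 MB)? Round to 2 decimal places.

Audio: 224 kbps = 0.224 Mbps.
Twitch VOD: 7.524 Mbps × 12660 s × 1.12 = 106684.3 Mb
tutorial video: 3.864 Mbps × 991 s × 1.12 = 4288.7 Mb
conference talk: 5.224 Mbps × 1440 s × 1.12 = 8425.3 Mb
feature film: 10.724 Mbps × 9780 s × 1.12 = 117466.4 Mb
Total: 236864.7 Mb = 29608.1 MB.
= 29.61 GB.

29.61 GB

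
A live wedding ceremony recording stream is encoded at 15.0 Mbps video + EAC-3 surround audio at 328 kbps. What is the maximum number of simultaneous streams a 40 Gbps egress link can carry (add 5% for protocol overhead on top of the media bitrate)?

2485

Audio: 328 kbps = 0.328 Mbps.
Per-viewer media rate: 15.328 Mbps.
On the wire with 5% overhead: 16.094 Mbps.
40 Gbps = 40,000 Mbps; 40,000 / 16.094 = 2485.34 → 2485 viewers.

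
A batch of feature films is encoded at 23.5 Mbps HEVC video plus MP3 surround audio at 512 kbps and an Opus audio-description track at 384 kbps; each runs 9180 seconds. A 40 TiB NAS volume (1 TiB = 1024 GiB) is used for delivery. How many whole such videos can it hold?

1571

Audio total: 512 + 384 = 896 kbps = 0.896 Mbps.
Total bitrate: 24.396 Mbps.
Per item: 24.396 Mbps × 9180 s = 223,955 Mb = 27,994 MB.
Capacity: 40 TiB = 351,843,721 Mb; 1571.04 items → 1571 complete.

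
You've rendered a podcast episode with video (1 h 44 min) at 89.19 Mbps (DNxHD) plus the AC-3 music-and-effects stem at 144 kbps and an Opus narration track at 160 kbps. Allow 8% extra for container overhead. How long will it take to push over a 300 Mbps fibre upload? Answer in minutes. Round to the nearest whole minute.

1 h 44 min = 104 min = 6240 s
Audio total: 144 + 160 = 304 kbps = 0.304 Mbps.
Total bitrate: 89.494 Mbps.
File: 89.494 Mbps × 6240 s = 558442.6 Mb.
With 8% container overhead: ×1.08. → 603118.0 Mb.
At 300 Mbps: 603118.0 / 300 = 2010.4 s ≈ 33.5 minutes.

34 minutes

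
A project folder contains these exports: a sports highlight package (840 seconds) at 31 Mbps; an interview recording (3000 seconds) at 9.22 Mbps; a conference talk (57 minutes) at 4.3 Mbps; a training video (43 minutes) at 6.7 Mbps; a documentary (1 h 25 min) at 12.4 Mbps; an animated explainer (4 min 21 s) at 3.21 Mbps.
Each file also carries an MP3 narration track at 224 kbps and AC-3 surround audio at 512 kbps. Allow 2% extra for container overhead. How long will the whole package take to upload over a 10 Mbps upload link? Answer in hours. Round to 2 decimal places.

Audio total: 224 + 512 = 736 kbps = 0.736 Mbps.
sports highlight package: 31.736 Mbps × 840 s × 1.02 = 27191.4 Mb
interview recording: 9.956 Mbps × 3000 s × 1.02 = 30465.4 Mb
conference talk: 5.036 Mbps × 3420 s × 1.02 = 17567.6 Mb
training video: 7.436 Mbps × 2580 s × 1.02 = 19568.6 Mb
documentary: 13.136 Mbps × 5100 s × 1.02 = 68333.5 Mb
animated explainer: 3.946 Mbps × 261 s × 1.02 = 1050.5 Mb
Total: 164176.9 Mb = 20522.1 MB.
At 10 Mbps: 164176.9 / 10 = 16418 s ≈ 4.56 hours.

4.56 hours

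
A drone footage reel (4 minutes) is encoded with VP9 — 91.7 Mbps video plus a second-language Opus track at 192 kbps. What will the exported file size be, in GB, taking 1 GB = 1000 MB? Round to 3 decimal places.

2.757 GB

4 min = 240 s
Audio: 192 kbps = 0.192 Mbps.
Total bitrate: 91.7 + 0.192 = 91.892 Mbps.
Stream data: 91.892 Mbps × 240 s = 22054.1 Mb.
22,054 Mb ÷ 8 = 2,757 MB → 2.757 GB.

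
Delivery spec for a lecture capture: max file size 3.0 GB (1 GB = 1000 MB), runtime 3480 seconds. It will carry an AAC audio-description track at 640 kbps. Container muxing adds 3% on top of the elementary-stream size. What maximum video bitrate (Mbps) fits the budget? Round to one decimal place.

Budget: 3.0 GB = 24000.0 Mb.
Stream payload after overhead: 24000.0 / 1.03 = 23301.0 Mb.
Total bitrate budget: 23301.0 Mb / 3480 s = 6.696 Mbps.
Audio: 640 kbps = 0.640 Mbps.
Video: 6.696 − 0.640 = 6.056 Mbps.

6.1 Mbps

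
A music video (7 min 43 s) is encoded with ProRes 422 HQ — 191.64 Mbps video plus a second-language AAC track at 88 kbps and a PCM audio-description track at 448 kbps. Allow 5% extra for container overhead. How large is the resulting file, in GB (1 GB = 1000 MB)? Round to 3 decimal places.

7 min 43 s = 463 s
Audio total: 88 + 448 = 536 kbps = 0.536 Mbps.
Total bitrate: 191.64 + 0.536 = 192.176 Mbps.
Stream data: 192.176 Mbps × 463 s = 88977.5 Mb.
With 5% container overhead: ×1.05.
93,426 Mb ÷ 8 = 11,678 MB → 11.68 GB.

11.678 GB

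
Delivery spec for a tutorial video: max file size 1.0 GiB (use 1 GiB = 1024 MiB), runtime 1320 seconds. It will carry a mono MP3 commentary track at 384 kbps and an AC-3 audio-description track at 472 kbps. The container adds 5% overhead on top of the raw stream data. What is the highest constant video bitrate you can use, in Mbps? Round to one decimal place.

5.3 Mbps

Budget: 1.0 GiB = 8589.9 Mb.
Stream payload after overhead: 8589.9 / 1.05 = 8180.9 Mb.
Total bitrate budget: 8180.9 Mb / 1320 s = 6.198 Mbps.
Audio total: 384 + 472 = 856 kbps = 0.856 Mbps.
Video: 6.198 − 0.856 = 5.342 Mbps.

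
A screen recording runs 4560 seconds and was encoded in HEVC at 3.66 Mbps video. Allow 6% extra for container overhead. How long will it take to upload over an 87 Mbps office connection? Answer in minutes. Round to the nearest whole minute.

File: 3.660 Mbps × 4560 s = 16689.6 Mb.
With 6% container overhead: ×1.06. → 17691.0 Mb.
At 87 Mbps: 17691.0 / 87 = 203.3 s ≈ 3.39 minutes.

3 minutes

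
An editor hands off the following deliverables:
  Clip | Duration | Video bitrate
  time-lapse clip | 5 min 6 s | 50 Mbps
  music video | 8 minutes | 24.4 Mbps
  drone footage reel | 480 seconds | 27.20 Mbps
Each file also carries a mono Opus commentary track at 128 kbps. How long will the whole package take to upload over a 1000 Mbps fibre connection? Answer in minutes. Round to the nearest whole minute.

1 minutes

Audio: 128 kbps = 0.128 Mbps.
time-lapse clip: 50.128 Mbps × 306 s = 15339.2 Mb
music video: 24.528 Mbps × 480 s = 11773.4 Mb
drone footage reel: 27.328 Mbps × 480 s = 13117.4 Mb
Total: 40230.0 Mb = 5028.8 MB.
At 1000 Mbps: 40230.0 / 1000 = 40 s ≈ 0.671 minutes.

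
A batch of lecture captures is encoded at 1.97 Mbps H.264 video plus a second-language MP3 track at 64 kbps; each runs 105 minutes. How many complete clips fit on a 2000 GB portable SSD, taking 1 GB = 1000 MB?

1248

105 min = 6300 s
Audio: 64 kbps = 0.064 Mbps.
Total bitrate: 2.034 Mbps.
Per item: 2.034 Mbps × 6300 s = 12,814 Mb = 1,602 MB.
Capacity: 2000 GB = 16,000,000 Mb; 1248.61 items → 1248 complete.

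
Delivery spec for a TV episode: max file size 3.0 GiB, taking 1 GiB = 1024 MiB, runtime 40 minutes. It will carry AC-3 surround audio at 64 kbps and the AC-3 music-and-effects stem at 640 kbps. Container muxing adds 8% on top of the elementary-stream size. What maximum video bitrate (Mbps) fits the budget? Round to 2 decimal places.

Budget: 3.0 GiB = 25769.8 Mb.
Stream payload after overhead: 25769.8 / 1.08 = 23860.9 Mb.
40 min = 2400 s
Total bitrate budget: 23860.9 Mb / 2400 s = 9.942 Mbps.
Audio total: 64 + 640 = 704 kbps = 0.704 Mbps.
Video: 9.942 − 0.704 = 9.238 Mbps.

9.24 Mbps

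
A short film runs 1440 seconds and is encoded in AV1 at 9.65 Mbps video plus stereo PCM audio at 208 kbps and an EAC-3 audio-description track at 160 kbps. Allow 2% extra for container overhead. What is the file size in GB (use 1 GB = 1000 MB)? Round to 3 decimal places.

Audio total: 208 + 160 = 368 kbps = 0.368 Mbps.
Total bitrate: 9.65 + 0.368 = 10.018 Mbps.
Stream data: 10.018 Mbps × 1440 s = 14425.9 Mb.
With 2% container overhead: ×1.02.
14,714 Mb ÷ 8 = 1,839 MB → 1.839 GB.

1.839 GB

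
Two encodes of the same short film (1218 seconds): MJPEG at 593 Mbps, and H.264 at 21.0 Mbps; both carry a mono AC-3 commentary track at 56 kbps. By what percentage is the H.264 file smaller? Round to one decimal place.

Audio: 56 kbps = 0.056 Mbps.
MJPEG: 593.056 Mbps × 1218 s = 722342.2 Mb = 84.092 GiB.
H.264: 21.056 Mbps × 1218 s = 25646.2 Mb = 2.986 GiB.
Reduction: (1 − 2.986/84.092) × 100 = 96.45%.

96.4%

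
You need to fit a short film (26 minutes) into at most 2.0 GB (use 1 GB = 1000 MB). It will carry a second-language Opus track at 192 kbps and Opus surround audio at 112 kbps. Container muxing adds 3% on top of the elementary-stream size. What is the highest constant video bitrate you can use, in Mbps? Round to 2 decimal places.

Budget: 2.0 GB = 16000.0 Mb.
Stream payload after overhead: 16000.0 / 1.03 = 15534.0 Mb.
26 min = 1560 s
Total bitrate budget: 15534.0 Mb / 1560 s = 9.958 Mbps.
Audio total: 192 + 112 = 304 kbps = 0.304 Mbps.
Video: 9.958 − 0.304 = 9.654 Mbps.

9.65 Mbps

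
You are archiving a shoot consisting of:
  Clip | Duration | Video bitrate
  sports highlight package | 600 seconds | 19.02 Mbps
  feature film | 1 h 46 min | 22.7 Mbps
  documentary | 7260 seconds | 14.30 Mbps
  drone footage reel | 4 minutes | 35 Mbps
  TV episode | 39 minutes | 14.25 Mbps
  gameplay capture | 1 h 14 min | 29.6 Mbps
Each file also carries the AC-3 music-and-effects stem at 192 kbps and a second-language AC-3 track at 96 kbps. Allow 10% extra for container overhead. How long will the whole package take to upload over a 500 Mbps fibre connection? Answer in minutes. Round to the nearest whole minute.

Audio total: 192 + 96 = 288 kbps = 0.288 Mbps.
sports highlight package: 19.308 Mbps × 600 s × 1.10 = 12743.3 Mb
feature film: 22.988 Mbps × 6360 s × 1.10 = 160824.0 Mb
documentary: 14.588 Mbps × 7260 s × 1.10 = 116499.8 Mb
drone footage reel: 35.288 Mbps × 240 s × 1.10 = 9316.0 Mb
TV episode: 14.538 Mbps × 2340 s × 1.10 = 37420.8 Mb
gameplay capture: 29.888 Mbps × 4440 s × 1.10 = 145973.0 Mb
Total: 482776.9 Mb = 60347.1 MB.
At 500 Mbps: 482776.9 / 500 = 966 s ≈ 16.1 minutes.

16 minutes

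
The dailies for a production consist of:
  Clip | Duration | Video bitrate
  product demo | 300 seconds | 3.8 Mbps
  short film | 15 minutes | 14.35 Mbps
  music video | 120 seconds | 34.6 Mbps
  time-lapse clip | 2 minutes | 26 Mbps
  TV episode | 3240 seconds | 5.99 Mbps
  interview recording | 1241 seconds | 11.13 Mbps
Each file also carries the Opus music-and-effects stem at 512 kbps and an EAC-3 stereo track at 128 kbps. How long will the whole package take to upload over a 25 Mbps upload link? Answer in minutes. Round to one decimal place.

Audio total: 512 + 128 = 640 kbps = 0.640 Mbps.
product demo: 4.440 Mbps × 300 s = 1332.0 Mb
short film: 14.990 Mbps × 900 s = 13491.0 Mb
music video: 35.240 Mbps × 120 s = 4228.8 Mb
time-lapse clip: 26.640 Mbps × 120 s = 3196.8 Mb
TV episode: 6.630 Mbps × 3240 s = 21481.2 Mb
interview recording: 11.770 Mbps × 1241 s = 14606.6 Mb
Total: 58336.4 Mb = 7292.0 MB.
At 25 Mbps: 58336.4 / 25 = 2333 s ≈ 38.9 minutes.

38.9 minutes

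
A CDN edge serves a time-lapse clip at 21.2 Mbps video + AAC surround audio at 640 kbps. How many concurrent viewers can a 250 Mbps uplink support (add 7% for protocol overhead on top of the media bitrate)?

10

Audio: 640 kbps = 0.640 Mbps.
Per-viewer media rate: 21.840 Mbps.
On the wire with 7% overhead: 23.369 Mbps.
250 Mbps = 250.0 Mbps; 250.0 / 23.369 = 10.70 → 10 viewers.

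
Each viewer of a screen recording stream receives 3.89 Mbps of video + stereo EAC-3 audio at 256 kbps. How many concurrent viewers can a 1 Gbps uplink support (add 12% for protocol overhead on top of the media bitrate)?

215

Audio: 256 kbps = 0.256 Mbps.
Per-viewer media rate: 4.146 Mbps.
On the wire with 12% overhead: 4.644 Mbps.
1 Gbps = 1,000 Mbps; 1,000 / 4.644 = 215.35 → 215 viewers.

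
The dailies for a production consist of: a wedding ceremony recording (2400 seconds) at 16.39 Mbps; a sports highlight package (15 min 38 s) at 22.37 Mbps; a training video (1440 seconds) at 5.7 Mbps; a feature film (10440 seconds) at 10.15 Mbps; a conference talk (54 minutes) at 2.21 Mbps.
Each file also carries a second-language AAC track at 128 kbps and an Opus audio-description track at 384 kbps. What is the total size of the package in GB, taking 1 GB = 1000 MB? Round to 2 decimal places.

Audio total: 128 + 384 = 512 kbps = 0.512 Mbps.
wedding ceremony recording: 16.902 Mbps × 2400 s = 40564.8 Mb
sports highlight package: 22.882 Mbps × 938 s = 21463.3 Mb
training video: 6.212 Mbps × 1440 s = 8945.3 Mb
feature film: 10.662 Mbps × 10440 s = 111311.3 Mb
conference talk: 2.722 Mbps × 3240 s = 8819.3 Mb
Total: 191104.0 Mb = 23888.0 MB.
= 23.89 GB.

23.89 GB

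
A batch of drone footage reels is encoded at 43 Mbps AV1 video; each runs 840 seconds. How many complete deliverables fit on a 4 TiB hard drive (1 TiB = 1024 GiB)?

Per item: 43.000 Mbps × 840 s = 36,120 Mb = 4,515 MB.
Capacity: 4 TiB = 35,184,372 Mb; 974.10 items → 974 complete.

974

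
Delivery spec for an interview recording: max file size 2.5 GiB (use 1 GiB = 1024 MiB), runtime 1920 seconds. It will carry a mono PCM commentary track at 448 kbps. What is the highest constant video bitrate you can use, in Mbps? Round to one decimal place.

Budget: 2.5 GiB = 21474.8 Mb.
Total bitrate budget: 21474.8 Mb / 1920 s = 11.185 Mbps.
Audio: 448 kbps = 0.448 Mbps.
Video: 11.185 − 0.448 = 10.737 Mbps.

10.7 Mbps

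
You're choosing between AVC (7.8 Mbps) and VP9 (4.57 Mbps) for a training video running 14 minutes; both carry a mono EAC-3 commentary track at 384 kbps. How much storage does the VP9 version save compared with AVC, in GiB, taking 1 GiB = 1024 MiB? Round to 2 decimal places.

14 min = 840 s
Audio: 384 kbps = 0.384 Mbps.
AVC: 8.184 Mbps × 840 s = 6874.6 Mb = 0.800 GiB.
VP9: 4.954 Mbps × 840 s = 4161.4 Mb = 0.484 GiB.
Saving: 0.800 − 0.484 = 0.316 GiB.

0.32 GiB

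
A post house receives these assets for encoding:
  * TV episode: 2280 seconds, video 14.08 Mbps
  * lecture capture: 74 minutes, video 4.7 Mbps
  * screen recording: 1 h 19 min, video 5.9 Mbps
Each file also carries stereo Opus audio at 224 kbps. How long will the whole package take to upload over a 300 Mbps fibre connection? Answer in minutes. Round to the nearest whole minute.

Audio: 224 kbps = 0.224 Mbps.
TV episode: 14.304 Mbps × 2280 s = 32613.1 Mb
lecture capture: 4.924 Mbps × 4440 s = 21862.6 Mb
screen recording: 6.124 Mbps × 4740 s = 29027.8 Mb
Total: 83503.4 Mb = 10437.9 MB.
At 300 Mbps: 83503.4 / 300 = 278 s ≈ 4.64 minutes.

5 minutes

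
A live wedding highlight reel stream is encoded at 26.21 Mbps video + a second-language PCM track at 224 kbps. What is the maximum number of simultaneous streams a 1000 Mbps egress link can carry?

Audio: 224 kbps = 0.224 Mbps.
Per-viewer media rate: 26.434 Mbps.
1000 Mbps = 1,000 Mbps; 1,000 / 26.434 = 37.83 → 37 viewers.

37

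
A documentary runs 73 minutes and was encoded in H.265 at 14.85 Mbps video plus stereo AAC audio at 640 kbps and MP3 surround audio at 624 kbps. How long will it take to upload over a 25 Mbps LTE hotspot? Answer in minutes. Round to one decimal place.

73 min = 4380 s
Audio total: 640 + 624 = 1264 kbps = 1.264 Mbps.
Total bitrate: 16.114 Mbps.
File: 16.114 Mbps × 4380 s = 70579.3 Mb.
At 25 Mbps: 70579.3 / 25 = 2823.2 s ≈ 47.1 minutes.

47.1 minutes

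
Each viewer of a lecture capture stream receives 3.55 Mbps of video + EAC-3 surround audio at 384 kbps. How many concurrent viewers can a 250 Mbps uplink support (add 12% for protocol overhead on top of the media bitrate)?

Audio: 384 kbps = 0.384 Mbps.
Per-viewer media rate: 3.934 Mbps.
On the wire with 12% overhead: 4.406 Mbps.
250 Mbps = 250.0 Mbps; 250.0 / 4.406 = 56.74 → 56 viewers.

56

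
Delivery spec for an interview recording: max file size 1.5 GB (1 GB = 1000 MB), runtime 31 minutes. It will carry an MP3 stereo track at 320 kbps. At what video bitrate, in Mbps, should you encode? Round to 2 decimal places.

6.13 Mbps

Budget: 1.5 GB = 12000.0 Mb.
31 min = 1860 s
Total bitrate budget: 12000.0 Mb / 1860 s = 6.452 Mbps.
Audio: 320 kbps = 0.320 Mbps.
Video: 6.452 − 0.320 = 6.132 Mbps.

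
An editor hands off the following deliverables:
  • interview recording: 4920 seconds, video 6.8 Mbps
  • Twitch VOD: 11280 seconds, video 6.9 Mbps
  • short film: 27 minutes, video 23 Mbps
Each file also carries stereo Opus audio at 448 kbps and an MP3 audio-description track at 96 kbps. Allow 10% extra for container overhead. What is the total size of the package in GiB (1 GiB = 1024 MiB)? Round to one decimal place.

20.3 GiB

Audio total: 448 + 96 = 544 kbps = 0.544 Mbps.
interview recording: 7.344 Mbps × 4920 s × 1.10 = 39745.7 Mb
Twitch VOD: 7.444 Mbps × 11280 s × 1.10 = 92365.2 Mb
short film: 23.544 Mbps × 1620 s × 1.10 = 41955.4 Mb
Total: 174066.3 Mb = 21758.3 MB.
= 20.26 GiB.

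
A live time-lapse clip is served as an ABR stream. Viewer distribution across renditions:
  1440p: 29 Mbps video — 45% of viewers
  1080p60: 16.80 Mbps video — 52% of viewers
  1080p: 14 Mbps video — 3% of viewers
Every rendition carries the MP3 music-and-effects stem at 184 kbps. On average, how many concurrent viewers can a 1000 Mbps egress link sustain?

44

Audio: 184 kbps = 0.184 Mbps.
Average per-viewer bitrate: 0.45×29.184 + 0.52×16.984 + 0.03×14.184 = 22.390 Mbps.
1000 Mbps = 1,000 Mbps; 1,000 / 22.390 = 44.66 → 44.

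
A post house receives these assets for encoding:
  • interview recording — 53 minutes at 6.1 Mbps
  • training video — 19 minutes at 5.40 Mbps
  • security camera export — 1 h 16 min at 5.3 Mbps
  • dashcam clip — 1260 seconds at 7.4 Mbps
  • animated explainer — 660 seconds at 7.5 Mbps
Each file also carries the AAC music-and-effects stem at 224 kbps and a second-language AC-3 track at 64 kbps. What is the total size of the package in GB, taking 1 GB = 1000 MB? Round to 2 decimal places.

8.39 GB

Audio total: 224 + 64 = 288 kbps = 0.288 Mbps.
interview recording: 6.388 Mbps × 3180 s = 20313.8 Mb
training video: 5.688 Mbps × 1140 s = 6484.3 Mb
security camera export: 5.588 Mbps × 4560 s = 25481.3 Mb
dashcam clip: 7.688 Mbps × 1260 s = 9686.9 Mb
animated explainer: 7.788 Mbps × 660 s = 5140.1 Mb
Total: 67106.4 Mb = 8388.3 MB.
= 8.388 GB.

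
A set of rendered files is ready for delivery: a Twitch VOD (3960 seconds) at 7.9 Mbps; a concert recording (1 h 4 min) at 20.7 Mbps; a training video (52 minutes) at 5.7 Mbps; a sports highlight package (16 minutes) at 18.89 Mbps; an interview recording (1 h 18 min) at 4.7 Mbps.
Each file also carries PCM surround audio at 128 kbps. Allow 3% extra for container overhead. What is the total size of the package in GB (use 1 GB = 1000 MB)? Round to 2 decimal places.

Audio: 128 kbps = 0.128 Mbps.
Twitch VOD: 8.028 Mbps × 3960 s × 1.03 = 32744.6 Mb
concert recording: 20.828 Mbps × 3840 s × 1.03 = 82378.9 Mb
training video: 5.828 Mbps × 3120 s × 1.03 = 18728.9 Mb
sports highlight package: 19.018 Mbps × 960 s × 1.03 = 18805.0 Mb
interview recording: 4.828 Mbps × 4680 s × 1.03 = 23272.9 Mb
Total: 175930.3 Mb = 21991.3 MB.
= 21.99 GB.

21.99 GB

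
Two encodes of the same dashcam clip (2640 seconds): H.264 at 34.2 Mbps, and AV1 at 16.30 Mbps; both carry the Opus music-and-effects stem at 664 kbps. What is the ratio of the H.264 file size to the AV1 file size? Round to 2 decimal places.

2.06

Audio: 664 kbps = 0.664 Mbps.
H.264: 34.864 Mbps × 2640 s = 92041.0 Mb = 11.505 GB.
AV1: 16.964 Mbps × 2640 s = 44785.0 Mb = 5.598 GB.
Ratio: 11.505 / 5.598 = 2.055.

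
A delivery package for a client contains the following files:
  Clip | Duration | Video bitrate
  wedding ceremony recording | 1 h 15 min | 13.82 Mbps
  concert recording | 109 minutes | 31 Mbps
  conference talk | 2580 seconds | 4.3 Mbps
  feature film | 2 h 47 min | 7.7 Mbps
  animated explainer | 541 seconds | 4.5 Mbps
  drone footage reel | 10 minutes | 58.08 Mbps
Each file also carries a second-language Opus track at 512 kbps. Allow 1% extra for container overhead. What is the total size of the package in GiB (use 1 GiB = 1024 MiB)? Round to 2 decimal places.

47.40 GiB

Audio: 512 kbps = 0.512 Mbps.
wedding ceremony recording: 14.332 Mbps × 4500 s × 1.01 = 65138.9 Mb
concert recording: 31.512 Mbps × 6540 s × 1.01 = 208149.4 Mb
conference talk: 4.812 Mbps × 2580 s × 1.01 = 12539.1 Mb
feature film: 8.212 Mbps × 10020 s × 1.01 = 83107.1 Mb
animated explainer: 5.012 Mbps × 541 s × 1.01 = 2738.6 Mb
drone footage reel: 58.592 Mbps × 600 s × 1.01 = 35506.8 Mb
Total: 407179.9 Mb = 50897.5 MB.
= 47.40 GiB.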